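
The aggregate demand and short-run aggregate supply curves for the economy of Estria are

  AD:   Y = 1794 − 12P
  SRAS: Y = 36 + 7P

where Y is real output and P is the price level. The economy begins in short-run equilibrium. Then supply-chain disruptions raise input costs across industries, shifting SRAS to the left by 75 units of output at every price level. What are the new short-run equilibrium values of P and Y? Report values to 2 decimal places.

This is a negative supply shock: SRAS shifts left.
New SRAS: Y = 7P − 39.
Set AD = SRAS: 1794 − 12P = 7P − 39, so 1833 = 19P and P = 96.47.
Substituting into AD, Y = 636.32.

P = 96.47, Y = 636.32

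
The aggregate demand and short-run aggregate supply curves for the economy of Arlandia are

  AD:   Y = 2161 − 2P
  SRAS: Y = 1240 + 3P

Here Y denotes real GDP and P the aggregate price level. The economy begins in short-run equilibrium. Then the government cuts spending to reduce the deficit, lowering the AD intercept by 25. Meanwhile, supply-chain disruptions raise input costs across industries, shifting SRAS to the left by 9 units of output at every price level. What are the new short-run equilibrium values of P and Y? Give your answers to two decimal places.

P = 181.00, Y = 1774.00

After both shocks: AD is Y = 2136 − 2P and SRAS is Y = 1231 + 3P.
Setting them equal: 905 = 5P, so P = 181.00.
Substituting into AD, Y = 1774.00.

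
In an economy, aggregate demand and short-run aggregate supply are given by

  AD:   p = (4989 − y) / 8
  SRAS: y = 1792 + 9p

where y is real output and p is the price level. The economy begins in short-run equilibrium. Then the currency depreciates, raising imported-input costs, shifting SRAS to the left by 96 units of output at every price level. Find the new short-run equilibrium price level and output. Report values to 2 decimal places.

p = 193.71, y = 3439.35

This is a negative supply shock: SRAS shifts left.
New SRAS: y = 1696 + 9p.
Set AD = SRAS: 4989 − 8p = 1696 + 9p, so 3293 = 17p and p = 193.71.
Substituting into AD, y = 3439.35.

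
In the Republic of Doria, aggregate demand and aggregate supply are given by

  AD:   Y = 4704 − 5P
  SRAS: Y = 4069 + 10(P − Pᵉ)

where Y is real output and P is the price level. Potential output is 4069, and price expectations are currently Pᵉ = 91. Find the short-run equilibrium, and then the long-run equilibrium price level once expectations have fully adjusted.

Short run: P = 103, Y = 4189. Long run: P = 127.

Short run: with Pᵉ = 91, SRAS is Y = 3159 + 10P. Setting AD = SRAS gives 1545 = 15P, so P = 103 and Y = 4704 − 5·103 = 4189.
Output 4189 is above potential 4069, so over time expected prices rise and SRAS shifts left until Y returns to 4069.
Long run: Y = 4069 on the AD curve gives 4069 = 4704 − 5P, so P = 127.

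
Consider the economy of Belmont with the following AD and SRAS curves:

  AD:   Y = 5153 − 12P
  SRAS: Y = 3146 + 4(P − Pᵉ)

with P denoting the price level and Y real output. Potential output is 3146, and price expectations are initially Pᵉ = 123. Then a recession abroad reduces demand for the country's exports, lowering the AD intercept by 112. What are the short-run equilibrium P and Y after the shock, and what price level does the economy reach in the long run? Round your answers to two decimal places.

Short run: P = 149.19, Y = 3250.75. Long run: P = 157.92.

AD shifts left: new AD is Y = 5041 − 12P. With Pᵉ = 123, SRAS is Y = 2654 + 4P.
Short run: 5041 − 12P = 2654 + 4P gives 2387 = 16P, so P = 149.19 and Y = 5041 − 12P = 3250.75.
Y = 3250.75 is above potential 3146; expectations adjust and SRAS shifts left until Y = 3146.
Long run: on the new AD curve, 3146 = 5041 − 12P gives P = 157.92.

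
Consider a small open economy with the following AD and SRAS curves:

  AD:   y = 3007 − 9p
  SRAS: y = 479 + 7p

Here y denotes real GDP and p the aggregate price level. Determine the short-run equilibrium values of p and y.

Set AD = SRAS: 3007 − 9p = 479 + 7p, so 2528 = 16p and p = 158.
Then y = 3007 − 9·158 = 1585.

p = 158, y = 1585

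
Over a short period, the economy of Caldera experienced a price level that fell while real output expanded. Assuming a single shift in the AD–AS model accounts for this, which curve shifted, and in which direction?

SRAS shifted right

P fell and Y rose. An AD shift moves P and Y in the same direction; an SRAS shift moves them in opposite directions.
Here P and Y moved in opposite directions, so the SRAS curve shifted.
Since Y rose, SRAS shifted right.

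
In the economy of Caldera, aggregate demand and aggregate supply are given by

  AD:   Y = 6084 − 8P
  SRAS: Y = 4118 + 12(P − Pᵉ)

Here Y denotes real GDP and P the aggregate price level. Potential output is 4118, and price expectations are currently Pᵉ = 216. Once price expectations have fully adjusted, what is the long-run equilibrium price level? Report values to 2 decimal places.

Short run: with Pᵉ = 216, SRAS is Y = 1526 + 12P. Setting AD = SRAS gives 4558 = 20P, so P = 227.90 and Y = 6084 − 8P = 4260.80.
Output 4260.80 is above potential 4118, so over time expected prices rise and SRAS shifts left until Y returns to 4118.
Long run: Y = 4118 on the AD curve gives 4118 = 6084 − 8P, so P = 245.75.

Long-run P = 245.75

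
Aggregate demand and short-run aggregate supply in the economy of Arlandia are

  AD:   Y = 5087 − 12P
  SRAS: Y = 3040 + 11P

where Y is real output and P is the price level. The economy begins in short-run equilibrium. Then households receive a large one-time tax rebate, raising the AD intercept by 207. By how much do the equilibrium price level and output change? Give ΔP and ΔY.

ΔP = +9, ΔY = +99

This is a positive demand shock: AD shifts right.
New AD: Y = 5294 − 12P.
Set AD = SRAS: 5294 − 12P = 3040 + 11P, so 2254 = 23P and P = 98.
Y = 5294 − 12·98 = 4118.
Initially P = 89, Y = 4019, so ΔP = +9 and ΔY = +99.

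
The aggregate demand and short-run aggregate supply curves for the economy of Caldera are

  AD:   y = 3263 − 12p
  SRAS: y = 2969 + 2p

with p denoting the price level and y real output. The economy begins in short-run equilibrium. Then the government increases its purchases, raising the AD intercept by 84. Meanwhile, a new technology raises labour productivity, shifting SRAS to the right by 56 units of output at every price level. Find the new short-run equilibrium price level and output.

After both shocks: AD is y = 3347 − 12p and SRAS is y = 3025 + 2p.
Setting them equal: 322 = 14p, so p = 23.
y = 3347 − 12·23 = 3071.

p = 23, y = 3071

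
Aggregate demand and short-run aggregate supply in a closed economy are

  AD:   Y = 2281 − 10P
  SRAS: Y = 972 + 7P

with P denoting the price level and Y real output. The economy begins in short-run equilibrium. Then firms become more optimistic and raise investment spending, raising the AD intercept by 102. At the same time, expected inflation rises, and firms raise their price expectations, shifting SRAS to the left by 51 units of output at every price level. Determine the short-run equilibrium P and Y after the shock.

P = 86, Y = 1523

After both shocks: AD is Y = 2383 − 10P and SRAS is Y = 921 + 7P.
Setting them equal: 1462 = 17P, so P = 86.
Y = 2383 − 10·86 = 1523.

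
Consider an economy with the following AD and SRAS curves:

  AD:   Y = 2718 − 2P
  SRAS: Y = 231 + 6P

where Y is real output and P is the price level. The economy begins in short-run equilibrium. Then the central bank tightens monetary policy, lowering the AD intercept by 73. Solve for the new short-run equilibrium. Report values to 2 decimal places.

P = 301.75, Y = 2041.50

This is a negative demand shock: AD shifts left.
New AD: Y = 2645 − 2P.
Set AD = SRAS: 2645 − 2P = 231 + 6P, so 2414 = 8P and P = 301.75.
Substituting into AD, Y = 2041.50.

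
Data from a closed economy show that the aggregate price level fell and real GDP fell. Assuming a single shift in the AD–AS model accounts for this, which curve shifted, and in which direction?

P fell and Y fell. An AD shift moves P and Y in the same direction; an SRAS shift moves them in opposite directions.
Here P and Y moved in the same direction, so the AD curve shifted.
Since Y fell, AD shifted left.

AD shifted left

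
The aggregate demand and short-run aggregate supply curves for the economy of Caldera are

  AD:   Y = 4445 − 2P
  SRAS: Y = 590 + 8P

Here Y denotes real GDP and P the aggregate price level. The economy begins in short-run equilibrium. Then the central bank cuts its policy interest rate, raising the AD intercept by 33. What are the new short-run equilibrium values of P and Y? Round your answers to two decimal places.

This is a positive demand shock: AD shifts right.
New AD: Y = 4478 − 2P.
Set AD = SRAS: 4478 − 2P = 590 + 8P, so 3888 = 10P and P = 388.80.
Substituting into AD, Y = 3700.40.

P = 388.80, Y = 3700.40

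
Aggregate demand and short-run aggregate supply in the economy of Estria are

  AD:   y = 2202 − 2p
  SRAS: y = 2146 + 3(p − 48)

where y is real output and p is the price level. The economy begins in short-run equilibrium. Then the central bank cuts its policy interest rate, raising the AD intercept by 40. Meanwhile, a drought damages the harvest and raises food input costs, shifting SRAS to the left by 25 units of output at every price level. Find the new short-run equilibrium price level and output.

p = 53, y = 2136

After both shocks: AD is y = 2242 − 2p and SRAS is y = 1977 + 3p.
Setting them equal: 265 = 5p, so p = 53.
y = 2242 − 2·53 = 2136.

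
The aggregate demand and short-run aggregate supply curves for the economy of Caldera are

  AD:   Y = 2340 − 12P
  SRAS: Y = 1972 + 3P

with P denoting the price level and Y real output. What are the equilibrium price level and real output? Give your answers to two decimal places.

Set AD = SRAS: 2340 − 12P = 1972 + 3P, so 368 = 15P and P = 24.53.
Substituting into AD, Y = 2340 − 12P = 2045.60.

P = 24.53, Y = 2045.60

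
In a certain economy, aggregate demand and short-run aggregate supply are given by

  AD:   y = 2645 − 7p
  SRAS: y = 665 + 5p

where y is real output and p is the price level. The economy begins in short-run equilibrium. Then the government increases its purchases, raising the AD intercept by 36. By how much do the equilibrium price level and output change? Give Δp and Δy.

This is a positive demand shock: AD shifts right.
New AD: y = 2681 − 7p.
Set AD = SRAS: 2681 − 7p = 665 + 5p, so 2016 = 12p and p = 168.
y = 2681 − 7·168 = 1505.
Initially p = 165, y = 1490, so Δp = +3 and Δy = +15.

Δp = +3, Δy = +15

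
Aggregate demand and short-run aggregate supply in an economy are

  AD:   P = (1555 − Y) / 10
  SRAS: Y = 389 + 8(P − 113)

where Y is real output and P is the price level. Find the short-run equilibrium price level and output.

P = 115, Y = 405

Write SRAS as Y = 389 + 8P − 904 = 8P − 515.
Rearrange AD to Y = 1555 − 10P.
Set AD = SRAS: 1555 − 10P = 8P − 515, so 2070 = 18P and P = 115.
Then Y = 1555 − 10·115 = 405.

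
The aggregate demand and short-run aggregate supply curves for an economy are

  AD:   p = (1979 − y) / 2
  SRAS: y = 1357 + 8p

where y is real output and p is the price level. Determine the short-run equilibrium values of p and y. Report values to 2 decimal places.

p = 62.20, y = 1854.60

Rearrange AD to y = 1979 − 2p.
Set AD = SRAS: 1979 − 2p = 1357 + 8p, so 622 = 10p and p = 62.20.
Substituting into AD, y = 1979 − 2p = 1854.60.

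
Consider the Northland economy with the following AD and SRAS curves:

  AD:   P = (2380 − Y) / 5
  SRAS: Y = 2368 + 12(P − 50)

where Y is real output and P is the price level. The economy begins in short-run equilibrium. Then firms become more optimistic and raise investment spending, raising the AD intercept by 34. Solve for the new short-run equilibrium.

This is a positive demand shock: AD shifts right.
New AD: Y = 2414 − 5P.
SRAS can be written Y = 1768 + 12P.
Set AD = SRAS: 2414 − 5P = 1768 + 12P, so 646 = 17P and P = 38.
Y = 2414 − 5·38 = 2224.

P = 38, Y = 2224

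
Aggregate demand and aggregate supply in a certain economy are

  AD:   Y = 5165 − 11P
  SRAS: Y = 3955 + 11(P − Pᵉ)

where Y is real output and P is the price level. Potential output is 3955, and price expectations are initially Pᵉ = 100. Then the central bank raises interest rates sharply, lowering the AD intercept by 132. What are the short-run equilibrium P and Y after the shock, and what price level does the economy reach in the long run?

Short run: P = 99, Y = 3944. Long run: P = 98.

AD shifts left: new AD is Y = 5033 − 11P. With Pᵉ = 100, SRAS is Y = 2855 + 11P.
Short run: 5033 − 11P = 2855 + 11P gives 2178 = 22P, so P = 99 and Y = 5033 − 11·99 = 3944.
Y = 3944 is below potential 3955; expectations adjust and SRAS shifts right until Y = 3955.
Long run: on the new AD curve, 3955 = 5033 − 11P gives P = 98.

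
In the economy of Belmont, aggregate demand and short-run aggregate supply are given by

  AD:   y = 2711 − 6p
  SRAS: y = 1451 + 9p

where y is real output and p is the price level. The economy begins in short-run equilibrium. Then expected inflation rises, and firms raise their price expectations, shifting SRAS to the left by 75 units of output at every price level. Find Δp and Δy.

This is a negative supply shock: SRAS shifts left.
New SRAS: y = 1376 + 9p.
Set AD = SRAS: 2711 − 6p = 1376 + 9p, so 1335 = 15p and p = 89.
y = 2711 − 6·89 = 2177.
Initially p = 84, y = 2207, so Δp = +5 and Δy = -30.

Δp = +5, Δy = -30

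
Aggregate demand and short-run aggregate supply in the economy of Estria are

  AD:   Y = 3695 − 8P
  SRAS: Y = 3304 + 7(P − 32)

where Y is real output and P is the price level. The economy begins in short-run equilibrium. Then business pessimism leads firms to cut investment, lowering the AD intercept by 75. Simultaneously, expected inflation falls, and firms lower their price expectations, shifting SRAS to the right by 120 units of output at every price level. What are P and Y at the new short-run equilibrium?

After both shocks: AD is Y = 3620 − 8P and SRAS is Y = 3200 + 7P.
Setting them equal: 420 = 15P, so P = 28.
Y = 3620 − 8·28 = 3396.

P = 28, Y = 3396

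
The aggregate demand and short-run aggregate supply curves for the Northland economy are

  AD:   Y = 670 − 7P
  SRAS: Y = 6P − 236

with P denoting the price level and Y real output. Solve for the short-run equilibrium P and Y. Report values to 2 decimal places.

P = 69.69, Y = 182.15

Set AD = SRAS: 670 − 7P = 6P − 236, so 906 = 13P and P = 69.69.
Substituting into AD, Y = 670 − 7P = 182.15.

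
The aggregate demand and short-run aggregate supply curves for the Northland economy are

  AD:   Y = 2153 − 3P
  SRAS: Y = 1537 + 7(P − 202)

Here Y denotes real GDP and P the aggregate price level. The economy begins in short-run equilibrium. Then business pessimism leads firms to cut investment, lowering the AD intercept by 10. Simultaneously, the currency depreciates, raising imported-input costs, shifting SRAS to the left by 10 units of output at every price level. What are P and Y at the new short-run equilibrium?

After both shocks: AD is Y = 2143 − 3P and SRAS is Y = 113 + 7P.
Setting them equal: 2030 = 10P, so P = 203.
Y = 2143 − 3·203 = 1534.

P = 203, Y = 1534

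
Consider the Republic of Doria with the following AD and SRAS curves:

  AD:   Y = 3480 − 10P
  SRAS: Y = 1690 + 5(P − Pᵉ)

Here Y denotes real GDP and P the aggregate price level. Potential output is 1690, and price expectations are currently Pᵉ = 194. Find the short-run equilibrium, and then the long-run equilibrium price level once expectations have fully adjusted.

Short run: P = 184, Y = 1640. Long run: P = 179.

Short run: with Pᵉ = 194, SRAS is Y = 720 + 5P. Setting AD = SRAS gives 2760 = 15P, so P = 184 and Y = 3480 − 10·184 = 1640.
Output 1640 is below potential 1690, so over time expected prices fall and SRAS shifts right until Y returns to 1690.
Long run: Y = 1690 on the AD curve gives 1690 = 3480 − 10P, so P = 179.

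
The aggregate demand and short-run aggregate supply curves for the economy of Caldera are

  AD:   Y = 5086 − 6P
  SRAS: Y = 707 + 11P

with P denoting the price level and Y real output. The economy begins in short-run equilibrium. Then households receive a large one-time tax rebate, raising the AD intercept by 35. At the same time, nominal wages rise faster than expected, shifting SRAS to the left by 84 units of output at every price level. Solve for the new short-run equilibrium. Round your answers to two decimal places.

After both shocks: AD is Y = 5121 − 6P and SRAS is Y = 623 + 11P.
Setting them equal: 4498 = 17P, so P = 264.59.
Substituting into AD, Y = 3533.47.

P = 264.59, Y = 3533.47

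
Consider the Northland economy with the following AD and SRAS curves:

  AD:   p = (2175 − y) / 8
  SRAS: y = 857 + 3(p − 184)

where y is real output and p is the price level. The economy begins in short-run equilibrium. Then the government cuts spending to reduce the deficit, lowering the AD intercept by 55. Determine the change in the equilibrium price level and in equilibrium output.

Δp = -5, Δy = -15

This is a negative demand shock: AD shifts left.
New AD: y = 2120 − 8p.
SRAS can be written y = 305 + 3p.
Set AD = SRAS: 2120 − 8p = 305 + 3p, so 1815 = 11p and p = 165.
y = 2120 − 8·165 = 800.
Initially p = 170, y = 815, so Δp = -5 and Δy = -15.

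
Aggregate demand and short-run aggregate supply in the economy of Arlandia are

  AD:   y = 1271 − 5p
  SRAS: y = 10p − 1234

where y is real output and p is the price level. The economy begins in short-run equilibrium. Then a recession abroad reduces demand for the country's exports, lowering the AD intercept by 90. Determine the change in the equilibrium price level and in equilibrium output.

This is a negative demand shock: AD shifts left.
New AD: y = 1181 − 5p.
Set AD = SRAS: 1181 − 5p = 10p − 1234, so 2415 = 15p and p = 161.
y = 1181 − 5·161 = 376.
Initially p = 167, y = 436, so Δp = -6 and Δy = -60.

Δp = -6, Δy = -60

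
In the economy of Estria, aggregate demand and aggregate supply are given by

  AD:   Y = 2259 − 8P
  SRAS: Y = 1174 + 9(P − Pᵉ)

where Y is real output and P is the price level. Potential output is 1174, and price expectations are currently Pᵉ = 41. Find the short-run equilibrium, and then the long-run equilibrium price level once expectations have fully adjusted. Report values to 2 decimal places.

Short run: P = 85.53, Y = 1574.76. Long run: P = 135.63.

Short run: with Pᵉ = 41, SRAS is Y = 805 + 9P. Setting AD = SRAS gives 1454 = 17P, so P = 85.53 and Y = 2259 − 8P = 1574.76.
Output 1574.76 is above potential 1174, so over time expected prices rise and SRAS shifts left until Y returns to 1174.
Long run: Y = 1174 on the AD curve gives 1174 = 2259 − 8P, so P = 135.63.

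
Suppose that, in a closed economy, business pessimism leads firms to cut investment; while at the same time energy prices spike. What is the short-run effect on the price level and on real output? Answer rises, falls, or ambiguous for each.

The first event is a negative demand shock: AD shifts left, which by itself pushes P down and Y down.
The second is an adverse supply shock: SRAS shifts left, which by itself pushes P up and Y down.
The two shocks push P in opposite directions, so the effect on P is ambiguous. Both shocks push Y down, so Y falls.

Price level: ambiguous; output: falls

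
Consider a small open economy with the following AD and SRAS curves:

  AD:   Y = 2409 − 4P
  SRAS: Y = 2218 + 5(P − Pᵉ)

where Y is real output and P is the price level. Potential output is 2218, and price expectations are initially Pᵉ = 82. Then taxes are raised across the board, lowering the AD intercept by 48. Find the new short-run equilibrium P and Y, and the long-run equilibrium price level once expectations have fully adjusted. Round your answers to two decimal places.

Short run: P = 61.44, Y = 2115.22. Long run: P = 35.75.

AD shifts left: new AD is Y = 2361 − 4P. With Pᵉ = 82, SRAS is Y = 1808 + 5P.
Short run: 2361 − 4P = 1808 + 5P gives 553 = 9P, so P = 61.44 and Y = 2361 − 4P = 2115.22.
Y = 2115.22 is below potential 2218; expectations adjust and SRAS shifts right until Y = 2218.
Long run: on the new AD curve, 2218 = 2361 − 4P gives P = 35.75.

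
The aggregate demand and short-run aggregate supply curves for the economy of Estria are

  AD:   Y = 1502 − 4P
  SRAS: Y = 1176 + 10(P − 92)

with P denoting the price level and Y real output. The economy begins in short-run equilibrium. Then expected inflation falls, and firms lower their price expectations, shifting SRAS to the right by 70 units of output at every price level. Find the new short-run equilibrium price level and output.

This is a positive supply shock: SRAS shifts right.
New SRAS: Y = 326 + 10P.
Set AD = SRAS: 1502 − 4P = 326 + 10P, so 1176 = 14P and P = 84.
Y = 1502 − 4·84 = 1166.

P = 84, Y = 1166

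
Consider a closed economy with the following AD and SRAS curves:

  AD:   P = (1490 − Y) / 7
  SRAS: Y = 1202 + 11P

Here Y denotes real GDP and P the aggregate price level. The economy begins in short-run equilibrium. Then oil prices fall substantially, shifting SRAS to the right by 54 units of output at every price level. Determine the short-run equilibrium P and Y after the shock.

P = 13, Y = 1399

This is a positive supply shock: SRAS shifts right.
New SRAS: Y = 1256 + 11P.
Set AD = SRAS: 1490 − 7P = 1256 + 11P, so 234 = 18P and P = 13.
Y = 1490 − 7·13 = 1399.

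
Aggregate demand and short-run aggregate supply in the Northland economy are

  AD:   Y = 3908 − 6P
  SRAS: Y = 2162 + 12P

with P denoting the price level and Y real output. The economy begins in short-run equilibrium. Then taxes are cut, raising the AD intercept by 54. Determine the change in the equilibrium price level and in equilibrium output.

This is a positive demand shock: AD shifts right.
New AD: Y = 3962 − 6P.
Set AD = SRAS: 3962 − 6P = 2162 + 12P, so 1800 = 18P and P = 100.
Y = 3962 − 6·100 = 3362.
Initially P = 97, Y = 3326, so ΔP = +3 and ΔY = +36.

ΔP = +3, ΔY = +36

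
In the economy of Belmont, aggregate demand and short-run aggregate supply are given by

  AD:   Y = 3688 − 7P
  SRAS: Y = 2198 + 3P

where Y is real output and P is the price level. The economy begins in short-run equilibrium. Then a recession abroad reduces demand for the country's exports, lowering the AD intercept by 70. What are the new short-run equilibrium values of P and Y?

This is a negative demand shock: AD shifts left.
New AD: Y = 3618 − 7P.
Set AD = SRAS: 3618 − 7P = 2198 + 3P, so 1420 = 10P and P = 142.
Y = 3618 − 7·142 = 2624.

P = 142, Y = 2624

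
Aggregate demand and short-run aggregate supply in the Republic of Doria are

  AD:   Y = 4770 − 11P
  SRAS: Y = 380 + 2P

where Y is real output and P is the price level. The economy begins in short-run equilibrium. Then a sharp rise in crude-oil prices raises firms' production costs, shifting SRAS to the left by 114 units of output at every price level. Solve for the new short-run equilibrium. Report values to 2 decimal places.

This is a negative supply shock: SRAS shifts left.
New SRAS: Y = 266 + 2P.
Set AD = SRAS: 4770 − 11P = 266 + 2P, so 4504 = 13P and P = 346.46.
Substituting into AD, Y = 958.92.

P = 346.46, Y = 958.92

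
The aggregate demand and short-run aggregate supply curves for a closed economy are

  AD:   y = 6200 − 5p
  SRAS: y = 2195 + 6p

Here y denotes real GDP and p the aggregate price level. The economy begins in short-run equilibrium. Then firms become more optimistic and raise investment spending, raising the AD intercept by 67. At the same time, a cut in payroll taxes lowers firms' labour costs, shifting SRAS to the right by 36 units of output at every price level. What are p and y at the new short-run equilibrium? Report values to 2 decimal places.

After both shocks: AD is y = 6267 − 5p and SRAS is y = 2231 + 6p.
Setting them equal: 4036 = 11p, so p = 366.91.
Substituting into AD, y = 4432.45.

p = 366.91, y = 4432.45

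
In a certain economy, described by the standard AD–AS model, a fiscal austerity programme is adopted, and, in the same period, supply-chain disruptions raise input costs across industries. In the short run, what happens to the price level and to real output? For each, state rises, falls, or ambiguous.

Price level: ambiguous; output: falls

The first event is a negative demand shock: AD shifts left, which by itself pushes P down and Y down.
The second is an adverse supply shock: SRAS shifts left, which by itself pushes P up and Y down.
The two shocks push P in opposite directions, so the effect on P is ambiguous. Both shocks push Y down, so Y falls.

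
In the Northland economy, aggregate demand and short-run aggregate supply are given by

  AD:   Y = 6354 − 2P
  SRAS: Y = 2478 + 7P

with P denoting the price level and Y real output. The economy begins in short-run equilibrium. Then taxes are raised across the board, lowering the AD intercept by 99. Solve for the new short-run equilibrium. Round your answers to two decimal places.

This is a negative demand shock: AD shifts left.
New AD: Y = 6255 − 2P.
Set AD = SRAS: 6255 − 2P = 2478 + 7P, so 3777 = 9P and P = 419.67.
Substituting into AD, Y = 5415.67.

P = 419.67, Y = 5415.67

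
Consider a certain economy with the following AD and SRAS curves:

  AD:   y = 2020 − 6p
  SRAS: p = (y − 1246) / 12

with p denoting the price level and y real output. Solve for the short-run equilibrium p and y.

Rearrange SRAS to y = 1246 + 12p.
Set AD = SRAS: 2020 − 6p = 1246 + 12p, so 774 = 18p and p = 43.
Then y = 2020 − 6·43 = 1762.

p = 43, y = 1762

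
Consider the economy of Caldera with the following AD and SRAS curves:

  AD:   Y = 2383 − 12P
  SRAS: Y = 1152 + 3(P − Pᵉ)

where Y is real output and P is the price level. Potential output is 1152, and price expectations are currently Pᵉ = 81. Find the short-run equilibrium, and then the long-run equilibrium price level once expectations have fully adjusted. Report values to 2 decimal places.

Short run: P = 98.27, Y = 1203.80. Long run: P = 102.58.

Short run: with Pᵉ = 81, SRAS is Y = 909 + 3P. Setting AD = SRAS gives 1474 = 15P, so P = 98.27 and Y = 2383 − 12P = 1203.80.
Output 1203.80 is above potential 1152, so over time expected prices rise and SRAS shifts left until Y returns to 1152.
Long run: Y = 1152 on the AD curve gives 1152 = 2383 − 12P, so P = 102.58.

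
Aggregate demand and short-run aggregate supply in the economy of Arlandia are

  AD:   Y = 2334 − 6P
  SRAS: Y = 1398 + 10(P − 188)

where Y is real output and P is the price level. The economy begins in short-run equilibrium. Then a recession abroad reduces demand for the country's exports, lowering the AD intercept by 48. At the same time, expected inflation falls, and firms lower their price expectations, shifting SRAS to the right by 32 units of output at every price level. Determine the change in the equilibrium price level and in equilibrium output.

After both shocks: AD is Y = 2286 − 6P and SRAS is Y = 10P − 450.
Setting them equal: 2736 = 16P, so P = 171.
Y = 2286 − 6·171 = 1260.
Initially P = 176, Y = 1278, so ΔP = -5 and ΔY = -18.

ΔP = -5, ΔY = -18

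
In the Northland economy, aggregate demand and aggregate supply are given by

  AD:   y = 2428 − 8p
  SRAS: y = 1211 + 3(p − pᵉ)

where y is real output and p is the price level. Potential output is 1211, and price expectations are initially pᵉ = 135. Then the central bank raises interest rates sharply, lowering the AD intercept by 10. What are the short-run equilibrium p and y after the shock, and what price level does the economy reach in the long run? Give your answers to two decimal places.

AD shifts left: new AD is y = 2418 − 8p. With pᵉ = 135, SRAS is y = 806 + 3p.
Short run: 2418 − 8p = 806 + 3p gives 1612 = 11p, so p = 146.55 and y = 2418 − 8p = 1245.64.
y = 1245.64 is above potential 1211; expectations adjust and SRAS shifts left until y = 1211.
Long run: on the new AD curve, 1211 = 2418 − 8p gives p = 150.88.

Short run: p = 146.55, y = 1245.64. Long run: p = 150.88.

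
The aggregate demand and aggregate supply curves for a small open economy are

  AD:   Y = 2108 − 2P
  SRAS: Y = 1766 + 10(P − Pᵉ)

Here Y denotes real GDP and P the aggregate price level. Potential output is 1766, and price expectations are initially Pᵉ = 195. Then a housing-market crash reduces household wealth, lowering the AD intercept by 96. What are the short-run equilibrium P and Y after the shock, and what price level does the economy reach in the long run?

Short run: P = 183, Y = 1646. Long run: P = 123.

AD shifts left: new AD is Y = 2012 − 2P. With Pᵉ = 195, SRAS is Y = 10P − 184.
Short run: 2012 − 2P = 10P − 184 gives 2196 = 12P, so P = 183 and Y = 2012 − 2·183 = 1646.
Y = 1646 is below potential 1766; expectations adjust and SRAS shifts right until Y = 1766.
Long run: on the new AD curve, 1766 = 2012 − 2P gives P = 123.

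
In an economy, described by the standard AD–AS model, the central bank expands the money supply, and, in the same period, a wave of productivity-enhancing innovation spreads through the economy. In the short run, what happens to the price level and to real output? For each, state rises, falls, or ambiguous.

The first event is a positive demand shock: AD shifts right, which by itself pushes P up and Y up.
The second is a favourable supply shock: SRAS shifts right, which by itself pushes P down and Y up.
The two shocks push P in opposite directions, so the effect on P is ambiguous. Both shocks push Y up, so Y rises.

Price level: ambiguous; output: rises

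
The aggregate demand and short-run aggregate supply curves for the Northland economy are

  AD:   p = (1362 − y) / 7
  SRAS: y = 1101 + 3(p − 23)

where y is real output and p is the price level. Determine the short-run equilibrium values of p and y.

p = 33, y = 1131

Write SRAS as y = 1101 + 3p − 69 = 1032 + 3p.
Rearrange AD to y = 1362 − 7p.
Set AD = SRAS: 1362 − 7p = 1032 + 3p, so 330 = 10p and p = 33.
Then y = 1362 − 7·33 = 1131.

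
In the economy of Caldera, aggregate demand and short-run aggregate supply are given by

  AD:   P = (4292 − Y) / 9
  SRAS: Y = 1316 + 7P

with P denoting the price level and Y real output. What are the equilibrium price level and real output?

Rearrange AD to Y = 4292 − 9P.
Set AD = SRAS: 4292 − 9P = 1316 + 7P, so 2976 = 16P and P = 186.
Then Y = 4292 − 9·186 = 2618.

P = 186, Y = 2618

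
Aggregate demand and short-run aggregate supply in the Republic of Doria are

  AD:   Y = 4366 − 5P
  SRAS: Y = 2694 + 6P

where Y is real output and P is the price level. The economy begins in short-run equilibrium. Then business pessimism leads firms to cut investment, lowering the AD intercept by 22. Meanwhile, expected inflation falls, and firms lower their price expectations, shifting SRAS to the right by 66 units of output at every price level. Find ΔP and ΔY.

After both shocks: AD is Y = 4344 − 5P and SRAS is Y = 2760 + 6P.
Setting them equal: 1584 = 11P, so P = 144.
Y = 4344 − 5·144 = 3624.
Initially P = 152, Y = 3606, so ΔP = -8 and ΔY = +18.

ΔP = -8, ΔY = +18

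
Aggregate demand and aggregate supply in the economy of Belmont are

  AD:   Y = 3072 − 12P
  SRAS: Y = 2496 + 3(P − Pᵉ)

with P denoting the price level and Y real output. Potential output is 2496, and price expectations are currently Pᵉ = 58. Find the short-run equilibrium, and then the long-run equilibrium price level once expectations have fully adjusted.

Short run: with Pᵉ = 58, SRAS is Y = 2322 + 3P. Setting AD = SRAS gives 750 = 15P, so P = 50 and Y = 3072 − 12·50 = 2472.
Output 2472 is below potential 2496, so over time expected prices fall and SRAS shifts right until Y returns to 2496.
Long run: Y = 2496 on the AD curve gives 2496 = 3072 − 12P, so P = 48.

Short run: P = 50, Y = 2472. Long run: P = 48.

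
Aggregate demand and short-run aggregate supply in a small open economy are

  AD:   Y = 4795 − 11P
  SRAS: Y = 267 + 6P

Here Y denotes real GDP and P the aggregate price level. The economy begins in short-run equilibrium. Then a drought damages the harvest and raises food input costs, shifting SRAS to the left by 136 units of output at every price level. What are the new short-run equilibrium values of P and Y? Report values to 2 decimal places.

This is a negative supply shock: SRAS shifts left.
New SRAS: Y = 131 + 6P.
Set AD = SRAS: 4795 − 11P = 131 + 6P, so 4664 = 17P and P = 274.35.
Substituting into AD, Y = 1777.12.

P = 274.35, Y = 1777.12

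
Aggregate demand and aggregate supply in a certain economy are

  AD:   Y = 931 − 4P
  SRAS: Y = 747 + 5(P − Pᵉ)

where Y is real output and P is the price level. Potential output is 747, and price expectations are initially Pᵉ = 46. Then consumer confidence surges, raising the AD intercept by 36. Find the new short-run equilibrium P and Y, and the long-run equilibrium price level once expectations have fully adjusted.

Short run: P = 50, Y = 767. Long run: P = 55.

AD shifts right: new AD is Y = 967 − 4P. With Pᵉ = 46, SRAS is Y = 517 + 5P.
Short run: 967 − 4P = 517 + 5P gives 450 = 9P, so P = 50 and Y = 967 − 4·50 = 767.
Y = 767 is above potential 747; expectations adjust and SRAS shifts left until Y = 747.
Long run: on the new AD curve, 747 = 967 − 4P gives P = 55.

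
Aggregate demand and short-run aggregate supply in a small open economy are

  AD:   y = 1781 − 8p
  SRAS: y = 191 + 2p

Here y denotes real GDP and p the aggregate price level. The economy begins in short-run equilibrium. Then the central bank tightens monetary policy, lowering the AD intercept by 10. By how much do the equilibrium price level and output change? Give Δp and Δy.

Δp = -1, Δy = -2

This is a negative demand shock: AD shifts left.
New AD: y = 1771 − 8p.
Set AD = SRAS: 1771 − 8p = 191 + 2p, so 1580 = 10p and p = 158.
y = 1771 − 8·158 = 507.
Initially p = 159, y = 509, so Δp = -1 and Δy = -2.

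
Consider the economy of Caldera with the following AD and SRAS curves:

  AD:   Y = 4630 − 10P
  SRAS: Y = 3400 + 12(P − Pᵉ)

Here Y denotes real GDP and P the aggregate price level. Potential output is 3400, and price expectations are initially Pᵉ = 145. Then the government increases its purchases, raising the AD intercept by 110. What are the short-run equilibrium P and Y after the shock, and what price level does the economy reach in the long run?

Short run: P = 140, Y = 3340. Long run: P = 134.

AD shifts right: new AD is Y = 4740 − 10P. With Pᵉ = 145, SRAS is Y = 1660 + 12P.
Short run: 4740 − 10P = 1660 + 12P gives 3080 = 22P, so P = 140 and Y = 4740 − 10·140 = 3340.
Y = 3340 is below potential 3400; expectations adjust and SRAS shifts right until Y = 3400.
Long run: on the new AD curve, 3400 = 4740 − 10P gives P = 134.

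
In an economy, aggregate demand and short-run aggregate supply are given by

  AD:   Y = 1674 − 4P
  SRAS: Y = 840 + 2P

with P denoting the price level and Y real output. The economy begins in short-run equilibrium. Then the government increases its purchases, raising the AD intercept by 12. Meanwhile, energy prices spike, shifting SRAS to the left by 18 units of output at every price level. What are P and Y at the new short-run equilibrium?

P = 144, Y = 1110

After both shocks: AD is Y = 1686 − 4P and SRAS is Y = 822 + 2P.
Setting them equal: 864 = 6P, so P = 144.
Y = 1686 − 4·144 = 1110.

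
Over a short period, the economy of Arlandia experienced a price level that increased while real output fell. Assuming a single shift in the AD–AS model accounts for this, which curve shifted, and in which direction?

SRAS shifted left

P rose and Y fell. An AD shift moves P and Y in the same direction; an SRAS shift moves them in opposite directions.
Here P and Y moved in opposite directions, so the SRAS curve shifted.
Since Y fell, SRAS shifted left.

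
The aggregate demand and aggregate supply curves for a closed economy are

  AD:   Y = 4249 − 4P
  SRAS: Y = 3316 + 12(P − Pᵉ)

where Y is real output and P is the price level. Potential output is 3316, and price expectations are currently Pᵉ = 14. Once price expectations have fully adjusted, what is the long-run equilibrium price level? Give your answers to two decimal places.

Long-run P = 233.25

Short run: with Pᵉ = 14, SRAS is Y = 3148 + 12P. Setting AD = SRAS gives 1101 = 16P, so P = 68.81 and Y = 4249 − 4P = 3973.75.
Output 3973.75 is above potential 3316, so over time expected prices rise and SRAS shifts left until Y returns to 3316.
Long run: Y = 3316 on the AD curve gives 3316 = 4249 − 4P, so P = 233.25.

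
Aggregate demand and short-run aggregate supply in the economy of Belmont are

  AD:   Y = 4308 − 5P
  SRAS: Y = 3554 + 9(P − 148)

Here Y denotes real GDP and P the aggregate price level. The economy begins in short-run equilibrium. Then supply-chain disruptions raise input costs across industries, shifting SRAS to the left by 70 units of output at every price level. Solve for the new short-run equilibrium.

This is a negative supply shock: SRAS shifts left.
New SRAS: Y = 2152 + 9P.
Set AD = SRAS: 4308 − 5P = 2152 + 9P, so 2156 = 14P and P = 154.
Y = 4308 − 5·154 = 3538.

P = 154, Y = 3538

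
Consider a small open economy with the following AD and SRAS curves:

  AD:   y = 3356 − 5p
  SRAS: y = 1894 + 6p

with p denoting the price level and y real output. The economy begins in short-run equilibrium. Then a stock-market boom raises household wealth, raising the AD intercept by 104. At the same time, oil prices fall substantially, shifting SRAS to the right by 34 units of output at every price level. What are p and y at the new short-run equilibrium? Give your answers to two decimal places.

After both shocks: AD is y = 3460 − 5p and SRAS is y = 1928 + 6p.
Setting them equal: 1532 = 11p, so p = 139.27.
Substituting into AD, y = 2763.64.

p = 139.27, y = 2763.64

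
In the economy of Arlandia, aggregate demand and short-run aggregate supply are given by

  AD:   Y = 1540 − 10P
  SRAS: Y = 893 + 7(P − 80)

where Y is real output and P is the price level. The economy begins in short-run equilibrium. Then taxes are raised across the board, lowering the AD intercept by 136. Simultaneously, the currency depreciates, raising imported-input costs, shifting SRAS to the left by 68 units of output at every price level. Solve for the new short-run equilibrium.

P = 67, Y = 734

After both shocks: AD is Y = 1404 − 10P and SRAS is Y = 265 + 7P.
Setting them equal: 1139 = 17P, so P = 67.
Y = 1404 − 10·67 = 734.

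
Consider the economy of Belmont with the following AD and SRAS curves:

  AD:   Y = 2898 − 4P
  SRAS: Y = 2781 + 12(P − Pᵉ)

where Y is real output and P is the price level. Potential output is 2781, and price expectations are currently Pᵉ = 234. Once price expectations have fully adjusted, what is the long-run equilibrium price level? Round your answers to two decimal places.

Short run: with Pᵉ = 234, SRAS is Y = 12P − 27. Setting AD = SRAS gives 2925 = 16P, so P = 182.81 and Y = 2898 − 4P = 2166.75.
Output 2166.75 is below potential 2781, so over time expected prices fall and SRAS shifts right until Y returns to 2781.
Long run: Y = 2781 on the AD curve gives 2781 = 2898 − 4P, so P = 29.25.

Long-run P = 29.25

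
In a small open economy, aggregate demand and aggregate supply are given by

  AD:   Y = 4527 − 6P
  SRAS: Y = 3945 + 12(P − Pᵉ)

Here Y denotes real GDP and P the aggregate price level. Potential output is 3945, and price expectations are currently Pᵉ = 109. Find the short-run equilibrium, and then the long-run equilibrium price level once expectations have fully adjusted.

Short run: with Pᵉ = 109, SRAS is Y = 2637 + 12P. Setting AD = SRAS gives 1890 = 18P, so P = 105 and Y = 4527 − 6·105 = 3897.
Output 3897 is below potential 3945, so over time expected prices fall and SRAS shifts right until Y returns to 3945.
Long run: Y = 3945 on the AD curve gives 3945 = 4527 − 6P, so P = 97.

Short run: P = 105, Y = 3897. Long run: P = 97.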